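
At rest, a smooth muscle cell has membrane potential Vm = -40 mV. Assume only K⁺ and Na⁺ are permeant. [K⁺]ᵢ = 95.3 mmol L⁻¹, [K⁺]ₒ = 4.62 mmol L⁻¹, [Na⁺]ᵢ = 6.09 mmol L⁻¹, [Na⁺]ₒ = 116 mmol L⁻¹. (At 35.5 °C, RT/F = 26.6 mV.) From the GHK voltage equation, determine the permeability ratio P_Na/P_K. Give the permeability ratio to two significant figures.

0.14

Let α = P_Na/P_K. GHK: Vm = 26.6·ln[(Kₒ + α·Naₒ)/(Kᵢ + α·Naᵢ)].
e^(Vm/26.6) = e^(-40.0/26.6) = 0.22229
So 0.22229·(Kᵢ + α·Naᵢ) = Kₒ + α·Naₒ → α = (0.22229·95.3 − 4.62) / (116.0 − 0.22229·6.09)
α = (21.18 − 4.62) / (116.0 − 1.354) = 16.56/114.6 = 0.1445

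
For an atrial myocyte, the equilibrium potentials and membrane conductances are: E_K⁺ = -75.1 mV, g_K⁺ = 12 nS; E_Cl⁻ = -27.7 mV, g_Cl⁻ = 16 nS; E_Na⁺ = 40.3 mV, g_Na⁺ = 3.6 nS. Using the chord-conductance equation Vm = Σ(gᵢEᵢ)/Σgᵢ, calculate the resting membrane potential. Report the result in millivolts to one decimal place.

-38.0 mV

Σ gᵢEᵢ = 12·(-75.1) + 16·(-27.7) + 3.6·(40.3) = -1199.32
Σ gᵢ = 12 + 16 + 3.6 = 31.6
Vm = -1199.32 / 31.6 = -37.95 mV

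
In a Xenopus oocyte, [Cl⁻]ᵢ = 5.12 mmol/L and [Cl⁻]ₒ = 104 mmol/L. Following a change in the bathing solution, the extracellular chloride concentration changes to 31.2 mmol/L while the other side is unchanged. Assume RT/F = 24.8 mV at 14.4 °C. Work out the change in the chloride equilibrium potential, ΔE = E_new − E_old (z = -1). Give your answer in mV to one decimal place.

E_old = (24.8/-1)·ln(104/5.12) = -74.68 mV
E_new = (24.8/-1)·ln(31.2/5.12) = -44.82 mV
ΔE = -44.82 − (-74.68) = 29.86 mV

29.9 mV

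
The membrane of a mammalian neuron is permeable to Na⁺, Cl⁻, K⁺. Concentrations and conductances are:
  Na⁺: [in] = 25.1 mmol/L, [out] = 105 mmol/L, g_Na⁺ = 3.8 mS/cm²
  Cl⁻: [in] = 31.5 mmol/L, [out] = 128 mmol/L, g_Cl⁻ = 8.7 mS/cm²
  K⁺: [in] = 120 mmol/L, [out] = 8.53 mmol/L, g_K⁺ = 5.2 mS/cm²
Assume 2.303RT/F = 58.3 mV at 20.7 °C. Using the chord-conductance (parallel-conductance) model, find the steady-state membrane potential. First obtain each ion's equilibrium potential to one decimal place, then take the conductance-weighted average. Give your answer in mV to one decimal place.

E_Na⁺ = (58.3/1)·log₁₀(105/25.1) = 36.2 mV
E_Cl⁻ = (58.3/-1)·log₁₀(128/31.5) = -35.5 mV
E_K⁺ = (58.3/1)·log₁₀(8.53/120) = -66.9 mV
Vm = (Σ gᵢEᵢ)/(Σ gᵢ) = (3.8·36.2 + 8.7·-35.5 + 5.2·-66.9) / (3.8 + 8.7 + 5.2)
= -519.17 / 17.7 = -29.33 mV

-29.3 mV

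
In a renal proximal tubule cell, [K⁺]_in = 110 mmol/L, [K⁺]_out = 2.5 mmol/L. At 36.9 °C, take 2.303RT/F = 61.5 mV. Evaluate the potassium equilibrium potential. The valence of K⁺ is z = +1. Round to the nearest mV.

-101 mV

E = (61.5/z) · log₁₀([K⁺]_out/[K⁺]_in) with z = +1.
= (61.5/1) · log₁₀(2.5/110) = 61.50 · log₁₀(0.02273)
= 61.50 · (-1.6435) = -101.07 mV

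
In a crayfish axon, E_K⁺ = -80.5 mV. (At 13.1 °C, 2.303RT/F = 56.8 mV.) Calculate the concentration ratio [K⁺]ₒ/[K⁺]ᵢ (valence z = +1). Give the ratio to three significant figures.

0.0383

log₁₀([out]/[in]) = E·z/(56.8) = -80.5 × 1 / 56.8 = -1.4173
[out]/[in] = 10^(-1.4173) = 0.03826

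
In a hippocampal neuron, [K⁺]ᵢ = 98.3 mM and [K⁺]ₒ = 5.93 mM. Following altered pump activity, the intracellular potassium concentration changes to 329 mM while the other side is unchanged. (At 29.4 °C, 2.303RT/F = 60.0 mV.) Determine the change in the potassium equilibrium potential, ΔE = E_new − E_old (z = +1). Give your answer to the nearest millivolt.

-31 mV

E_old = (60.0/1)·log₁₀(5.93/98.3) = -73.17 mV
E_new = (60.0/1)·log₁₀(5.93/329) = -104.65 mV
ΔE = -104.65 − (-73.17) = -31.48 mV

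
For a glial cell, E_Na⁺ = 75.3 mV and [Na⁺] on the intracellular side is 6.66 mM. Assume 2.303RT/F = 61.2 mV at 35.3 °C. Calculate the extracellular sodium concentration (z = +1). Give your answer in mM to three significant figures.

113 mM

Nernst: E = (61.2/1) · log₁₀([out]/[in]), so log₁₀([out]/[in]) = 75.3 × 1 / 61.2 = 1.2304.
[out]/[in] = 10^(1.2304) = 17.
[out] = 17 × 6.66 = 113.2 mM.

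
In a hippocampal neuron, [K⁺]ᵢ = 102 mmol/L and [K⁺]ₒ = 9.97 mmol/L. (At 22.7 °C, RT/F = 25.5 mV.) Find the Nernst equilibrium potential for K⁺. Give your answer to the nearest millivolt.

-59 mV

E = (25.5/z) · ln([K⁺]_out/[K⁺]_in) with z = +1.
= (25.5/1) · ln(9.97/102) = 25.50 · ln(0.09775)
= 25.50 · (-2.3254) = -59.30 mV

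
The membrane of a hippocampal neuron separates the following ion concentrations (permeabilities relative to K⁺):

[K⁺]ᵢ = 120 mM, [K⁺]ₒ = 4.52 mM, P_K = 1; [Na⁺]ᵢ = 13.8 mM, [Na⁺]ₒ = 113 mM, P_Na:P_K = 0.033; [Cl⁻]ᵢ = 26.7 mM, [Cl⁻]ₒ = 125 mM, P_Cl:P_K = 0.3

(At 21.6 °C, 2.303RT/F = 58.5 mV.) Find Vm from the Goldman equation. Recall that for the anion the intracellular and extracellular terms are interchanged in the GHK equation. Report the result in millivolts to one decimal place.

-57.8 mV

Vm = 58.5 · log₁₀[(Σ P·[cation]ₒ + Σ P·[anion]ᵢ) / (Σ P·[cation]ᵢ + Σ P·[anion]ₒ)]
Numerator = 1×4.52 + 0.033×113 + 0.3×26.7 = 16.26
Denominator = 1×120 + 0.033×13.8 + 0.3×125 = 158
Vm = 58.5 · log₁₀(0.10293) = 58.5 × (-0.9874) = -57.77 mV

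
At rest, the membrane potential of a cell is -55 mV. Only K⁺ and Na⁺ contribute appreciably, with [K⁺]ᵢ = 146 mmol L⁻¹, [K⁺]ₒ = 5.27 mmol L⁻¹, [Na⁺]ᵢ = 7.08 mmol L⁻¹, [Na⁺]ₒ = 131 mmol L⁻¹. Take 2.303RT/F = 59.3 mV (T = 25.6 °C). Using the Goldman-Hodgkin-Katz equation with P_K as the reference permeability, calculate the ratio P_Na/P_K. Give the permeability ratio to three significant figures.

0.0921

Let α = P_Na/P_K. GHK: Vm = 59.3·log₁₀[(Kₒ + α·Naₒ)/(Kᵢ + α·Naᵢ)].
10^(Vm/59.3) = 10^(-55.0/59.3) = 0.11817
So 0.11817·(Kᵢ + α·Naᵢ) = Kₒ + α·Naₒ → α = (0.11817·146.0 − 5.27) / (131.0 − 0.11817·7.08)
α = (17.25 − 5.27) / (131.0 − 0.8367) = 11.98/130.2 = 0.09206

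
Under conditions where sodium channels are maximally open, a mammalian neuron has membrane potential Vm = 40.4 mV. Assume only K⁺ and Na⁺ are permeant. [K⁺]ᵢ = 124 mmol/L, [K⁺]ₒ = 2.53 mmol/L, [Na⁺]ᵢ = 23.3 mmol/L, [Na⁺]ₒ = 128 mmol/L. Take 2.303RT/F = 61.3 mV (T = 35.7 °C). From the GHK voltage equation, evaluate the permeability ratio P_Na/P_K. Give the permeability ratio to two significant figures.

Let α = P_Na/P_K. GHK: Vm = 61.3·log₁₀[(Kₒ + α·Naₒ)/(Kᵢ + α·Naᵢ)].
10^(Vm/61.3) = 10^(40.4/61.3) = 4.5609
So 4.5609·(Kᵢ + α·Naᵢ) = Kₒ + α·Naₒ → α = (4.5609·124.0 − 2.53) / (128.0 − 4.5609·23.3)
α = (565.6 − 2.53) / (128.0 − 106.3) = 563/21.73 = 25.91

26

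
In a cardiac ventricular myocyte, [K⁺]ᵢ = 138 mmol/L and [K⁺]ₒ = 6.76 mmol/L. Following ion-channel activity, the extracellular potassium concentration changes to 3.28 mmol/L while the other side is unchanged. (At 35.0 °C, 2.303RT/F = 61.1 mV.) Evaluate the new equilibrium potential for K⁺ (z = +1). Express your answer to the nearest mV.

After the shift: [K⁺]_out = 3.28, [K⁺]_in = 138 mmol/L.
E_new = (61.1/1)·log₁₀(3.28/138) = 61.10 · (-1.6240) = -99.23 mV

-99 mV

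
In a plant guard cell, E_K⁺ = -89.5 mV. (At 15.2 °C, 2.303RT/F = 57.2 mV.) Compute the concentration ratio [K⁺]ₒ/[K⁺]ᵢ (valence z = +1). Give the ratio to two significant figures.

log₁₀([out]/[in]) = E·z/(57.2) = -89.5 × 1 / 57.2 = -1.5647
[out]/[in] = 10^(-1.5647) = 0.02725

0.027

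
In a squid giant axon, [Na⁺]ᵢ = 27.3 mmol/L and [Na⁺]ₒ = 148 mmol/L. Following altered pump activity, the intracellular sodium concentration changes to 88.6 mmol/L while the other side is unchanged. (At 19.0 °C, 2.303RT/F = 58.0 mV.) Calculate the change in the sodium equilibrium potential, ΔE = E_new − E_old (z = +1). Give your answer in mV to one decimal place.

E_old = (58.0/1)·log₁₀(148/27.3) = 42.58 mV
E_new = (58.0/1)·log₁₀(148/88.6) = 12.92 mV
ΔE = 12.92 − (42.58) = -29.65 mV

-29.7 mV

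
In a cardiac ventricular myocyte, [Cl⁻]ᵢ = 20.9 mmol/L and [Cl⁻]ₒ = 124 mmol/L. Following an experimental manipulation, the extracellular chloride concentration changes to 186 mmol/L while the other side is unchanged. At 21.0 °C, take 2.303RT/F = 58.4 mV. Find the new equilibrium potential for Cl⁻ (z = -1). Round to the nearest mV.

After the shift: [Cl⁻]_out = 186, [Cl⁻]_in = 20.9 mmol/L.
E_new = (58.4/-1)·log₁₀(186/20.9) = -58.40 · (0.9494) = -55.44 mV

-55 mV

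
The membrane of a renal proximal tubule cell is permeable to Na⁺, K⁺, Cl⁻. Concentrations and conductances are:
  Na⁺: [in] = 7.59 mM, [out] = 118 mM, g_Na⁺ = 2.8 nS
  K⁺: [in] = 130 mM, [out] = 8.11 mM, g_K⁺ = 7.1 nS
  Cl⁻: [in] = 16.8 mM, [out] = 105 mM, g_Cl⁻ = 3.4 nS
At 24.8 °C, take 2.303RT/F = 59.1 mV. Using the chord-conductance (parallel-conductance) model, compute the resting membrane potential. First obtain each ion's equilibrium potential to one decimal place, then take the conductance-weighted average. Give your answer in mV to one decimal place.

-35.2 mV

E_Na⁺ = (59.1/1)·log₁₀(118/7.59) = 70.4 mV
E_K⁺ = (59.1/1)·log₁₀(8.11/130) = -71.2 mV
E_Cl⁻ = (59.1/-1)·log₁₀(105/16.8) = -47.0 mV
Vm = (Σ gᵢEᵢ)/(Σ gᵢ) = (2.8·70.4 + 7.1·-71.2 + 3.4·-47.0) / (2.8 + 7.1 + 3.4)
= -468.20 / 13.3 = -35.20 mV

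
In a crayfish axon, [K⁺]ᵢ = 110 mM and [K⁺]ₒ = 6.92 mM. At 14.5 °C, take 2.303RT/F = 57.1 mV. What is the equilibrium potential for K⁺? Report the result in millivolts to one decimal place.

E = (57.1/z) · log₁₀([K⁺]_out/[K⁺]_in) with z = +1.
= (57.1/1) · log₁₀(6.92/110) = 57.10 · log₁₀(0.06291)
= 57.10 · (-1.2013) = -68.59 mV

-68.6 mV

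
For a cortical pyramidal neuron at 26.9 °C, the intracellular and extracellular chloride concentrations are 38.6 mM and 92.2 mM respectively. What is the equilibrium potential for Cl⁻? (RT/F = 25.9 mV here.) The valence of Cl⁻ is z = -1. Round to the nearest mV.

E = (25.9/z) · ln([Cl⁻]_out/[Cl⁻]_in) with z = -1.
For an anion, dividing by z = -1 reverses the sign.
= (25.9/-1) · ln(92.2/38.6) = -25.90 · ln(2.389)
= -25.90 · (0.8707) = -22.55 mV

-23 mV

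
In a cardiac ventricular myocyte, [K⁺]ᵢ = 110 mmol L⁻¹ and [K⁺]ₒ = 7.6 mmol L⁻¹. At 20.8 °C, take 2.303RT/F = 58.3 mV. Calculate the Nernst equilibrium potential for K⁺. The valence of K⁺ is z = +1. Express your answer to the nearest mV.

-68 mV

E = (58.3/z) · log₁₀([K⁺]_out/[K⁺]_in) with z = +1.
= (58.3/1) · log₁₀(7.6/110) = 58.30 · log₁₀(0.06909)
= 58.30 · (-1.1606) = -67.66 mV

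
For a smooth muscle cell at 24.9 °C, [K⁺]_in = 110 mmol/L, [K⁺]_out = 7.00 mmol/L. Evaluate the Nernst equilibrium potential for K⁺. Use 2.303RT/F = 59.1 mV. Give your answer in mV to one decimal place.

E = (59.1/z) · log₁₀([K⁺]_out/[K⁺]_in) with z = +1.
= (59.1/1) · log₁₀(7.00/110) = 59.10 · log₁₀(0.06364)
= 59.10 · (-1.1963) = -70.70 mV

-70.7 mV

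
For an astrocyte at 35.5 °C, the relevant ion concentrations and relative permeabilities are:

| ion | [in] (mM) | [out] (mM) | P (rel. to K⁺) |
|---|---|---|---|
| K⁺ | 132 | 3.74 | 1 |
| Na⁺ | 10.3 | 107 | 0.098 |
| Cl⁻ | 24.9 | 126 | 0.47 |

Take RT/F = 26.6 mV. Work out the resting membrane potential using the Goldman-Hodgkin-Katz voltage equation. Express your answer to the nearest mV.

Vm = 26.6 · ln[(Σ P·[cation]ₒ + Σ P·[anion]ᵢ) / (Σ P·[cation]ᵢ + Σ P·[anion]ₒ)]
Numerator = 1×3.74 + 0.098×107 + 0.47×24.9 = 25.93
Denominator = 1×132 + 0.098×10.3 + 0.47×126 = 192.2
Vm = 26.6 · ln(0.13489) = 26.6 × (-2.0033) = -53.29 mV

-53 mV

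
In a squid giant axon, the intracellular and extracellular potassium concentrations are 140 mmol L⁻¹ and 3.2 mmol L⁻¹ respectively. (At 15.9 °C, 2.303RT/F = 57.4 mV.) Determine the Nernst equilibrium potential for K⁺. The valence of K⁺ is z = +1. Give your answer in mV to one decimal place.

-94.2 mV

E = (57.4/z) · log₁₀([K⁺]_out/[K⁺]_in) with z = +1.
= (57.4/1) · log₁₀(3.2/140) = 57.40 · log₁₀(0.02286)
= 57.40 · (-1.6410) = -94.19 mV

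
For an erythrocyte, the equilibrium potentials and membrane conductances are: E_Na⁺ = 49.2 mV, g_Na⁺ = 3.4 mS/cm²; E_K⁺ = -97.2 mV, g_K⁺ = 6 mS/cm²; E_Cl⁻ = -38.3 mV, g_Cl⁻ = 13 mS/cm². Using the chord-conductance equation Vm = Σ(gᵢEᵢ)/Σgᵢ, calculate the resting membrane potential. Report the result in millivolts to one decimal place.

-40.8 mV

Σ gᵢEᵢ = 3.4·(49.2) + 6·(-97.2) + 13·(-38.3) = -913.82
Σ gᵢ = 3.4 + 6 + 13 = 22.4
Vm = -913.82 / 22.4 = -40.80 mV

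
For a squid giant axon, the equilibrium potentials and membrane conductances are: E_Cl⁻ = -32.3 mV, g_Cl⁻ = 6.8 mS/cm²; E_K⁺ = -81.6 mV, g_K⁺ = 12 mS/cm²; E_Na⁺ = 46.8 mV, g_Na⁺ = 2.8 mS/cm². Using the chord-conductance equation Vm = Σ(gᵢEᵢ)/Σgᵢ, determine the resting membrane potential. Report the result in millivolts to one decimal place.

-49.4 mV

Σ gᵢEᵢ = 6.8·(-32.3) + 12·(-81.6) + 2.8·(46.8) = -1067.80
Σ gᵢ = 6.8 + 12 + 2.8 = 21.6
Vm = -1067.80 / 21.6 = -49.44 mV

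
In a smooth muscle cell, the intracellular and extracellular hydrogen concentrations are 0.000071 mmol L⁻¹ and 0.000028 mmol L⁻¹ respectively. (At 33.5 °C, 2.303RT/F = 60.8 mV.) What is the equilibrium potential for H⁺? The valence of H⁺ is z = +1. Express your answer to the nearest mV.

-25 mV

E = (60.8/z) · log₁₀([H⁺]_out/[H⁺]_in) with z = +1.
= (60.8/1) · log₁₀(0.000028/0.000071) = 60.80 · log₁₀(0.3944)
= 60.80 · (-0.4041) = -24.57 mV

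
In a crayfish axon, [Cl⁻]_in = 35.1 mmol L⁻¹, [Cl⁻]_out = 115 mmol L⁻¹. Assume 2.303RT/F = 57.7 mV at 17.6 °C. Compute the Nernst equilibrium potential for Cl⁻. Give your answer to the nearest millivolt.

E = (57.7/z) · log₁₀([Cl⁻]_out/[Cl⁻]_in) with z = -1.
For an anion, dividing by z = -1 reverses the sign.
= (57.7/-1) · log₁₀(115/35.1) = -57.70 · log₁₀(3.276)
= -57.70 · (0.5154) = -29.74 mV

-30 mV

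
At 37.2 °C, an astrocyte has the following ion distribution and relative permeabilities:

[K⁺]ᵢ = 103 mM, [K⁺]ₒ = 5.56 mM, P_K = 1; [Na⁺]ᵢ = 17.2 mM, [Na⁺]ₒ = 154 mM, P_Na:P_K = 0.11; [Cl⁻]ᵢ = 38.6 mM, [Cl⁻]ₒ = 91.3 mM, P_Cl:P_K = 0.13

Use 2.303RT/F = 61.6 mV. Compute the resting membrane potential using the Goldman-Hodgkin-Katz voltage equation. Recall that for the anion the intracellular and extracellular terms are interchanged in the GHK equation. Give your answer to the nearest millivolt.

Vm = 61.6 · log₁₀[(Σ P·[cation]ₒ + Σ P·[anion]ᵢ) / (Σ P·[cation]ᵢ + Σ P·[anion]ₒ)]
Numerator = 1×5.56 + 0.11×154 + 0.13×38.6 = 27.52
Denominator = 1×103 + 0.11×17.2 + 0.13×91.3 = 116.8
Vm = 61.6 · log₁₀(0.23568) = 61.6 × (-0.6277) = -38.67 mV

-39 mV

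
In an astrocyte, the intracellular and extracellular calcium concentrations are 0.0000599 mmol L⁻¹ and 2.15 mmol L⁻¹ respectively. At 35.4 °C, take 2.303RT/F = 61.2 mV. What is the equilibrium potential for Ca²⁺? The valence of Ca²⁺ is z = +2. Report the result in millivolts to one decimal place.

139.4 mV

E = (61.2/z) · log₁₀([Ca²⁺]_out/[Ca²⁺]_in) with z = +2.
= (61.2/2) · log₁₀(2.15/0.0000599) = 30.60 · log₁₀(3.589e+04)
= 30.60 · (4.5550) = 139.38 mV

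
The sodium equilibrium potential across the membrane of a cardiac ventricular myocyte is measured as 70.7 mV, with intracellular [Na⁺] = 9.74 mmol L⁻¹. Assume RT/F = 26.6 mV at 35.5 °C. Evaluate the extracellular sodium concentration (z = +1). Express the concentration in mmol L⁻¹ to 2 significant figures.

140 mmol L⁻¹

Nernst: E = (26.6/1) · ln([out]/[in]), so ln([out]/[in]) = 70.7 × 1 / 26.6 = 2.6579.
[out]/[in] = e^(2.6579) = 14.27.
[out] = 14.27 × 9.74 = 139 mmol L⁻¹.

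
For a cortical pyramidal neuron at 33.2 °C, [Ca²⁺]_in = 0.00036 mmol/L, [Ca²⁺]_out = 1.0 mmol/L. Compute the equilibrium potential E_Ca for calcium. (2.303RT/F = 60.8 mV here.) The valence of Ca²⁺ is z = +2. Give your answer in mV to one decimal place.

104.7 mV

E = (60.8/z) · log₁₀([Ca²⁺]_out/[Ca²⁺]_in) with z = +2.
= (60.8/2) · log₁₀(1.0/0.00036) = 30.40 · log₁₀(2778)
= 30.40 · (3.4437) = 104.69 mV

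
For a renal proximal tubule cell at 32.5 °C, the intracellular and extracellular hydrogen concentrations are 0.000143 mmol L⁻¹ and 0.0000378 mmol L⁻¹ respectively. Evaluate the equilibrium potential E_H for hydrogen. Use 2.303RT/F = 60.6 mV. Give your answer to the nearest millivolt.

-35 mV

E = (60.6/z) · log₁₀([H⁺]_out/[H⁺]_in) with z = +1.
= (60.6/1) · log₁₀(0.0000378/0.000143) = 60.60 · log₁₀(0.2643)
= 60.60 · (-0.5778) = -35.02 mV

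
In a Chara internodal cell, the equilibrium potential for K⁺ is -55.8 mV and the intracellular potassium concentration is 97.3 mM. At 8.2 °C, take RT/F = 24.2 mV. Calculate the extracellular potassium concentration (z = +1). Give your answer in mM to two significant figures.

Nernst: E = (24.2/1) · ln([out]/[in]), so ln([out]/[in]) = -55.8 × 1 / 24.2 = -2.3058.
[out]/[in] = e^(-2.3058) = 0.09968.
[out] = 0.09968 × 97.3 = 9.699 mM.

9.7 mM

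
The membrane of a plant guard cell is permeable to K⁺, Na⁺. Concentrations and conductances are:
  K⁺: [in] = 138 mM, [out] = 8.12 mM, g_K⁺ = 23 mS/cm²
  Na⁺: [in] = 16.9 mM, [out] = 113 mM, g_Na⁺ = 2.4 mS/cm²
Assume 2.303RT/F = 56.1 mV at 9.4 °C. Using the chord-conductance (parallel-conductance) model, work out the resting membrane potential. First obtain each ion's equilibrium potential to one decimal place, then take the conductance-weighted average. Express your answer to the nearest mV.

E_K⁺ = (56.1/1)·log₁₀(8.12/138) = -69.0 mV
E_Na⁺ = (56.1/1)·log₁₀(113/16.9) = 46.3 mV
Vm = (Σ gᵢEᵢ)/(Σ gᵢ) = (23·-69.0 + 2.4·46.3) / (23 + 2.4)
= -1475.88 / 25.4 = -58.11 mV

-58 mV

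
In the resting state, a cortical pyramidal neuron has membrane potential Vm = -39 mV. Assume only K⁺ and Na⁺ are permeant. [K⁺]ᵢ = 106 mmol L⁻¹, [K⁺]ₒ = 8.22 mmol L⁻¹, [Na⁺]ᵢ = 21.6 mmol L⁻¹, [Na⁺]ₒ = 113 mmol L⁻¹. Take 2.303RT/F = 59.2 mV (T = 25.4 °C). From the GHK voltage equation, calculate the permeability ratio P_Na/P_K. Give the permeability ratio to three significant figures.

0.139

Let α = P_Na/P_K. GHK: Vm = 59.2·log₁₀[(Kₒ + α·Naₒ)/(Kᵢ + α·Naᵢ)].
10^(Vm/59.2) = 10^(-39.0/59.2) = 0.21939
So 0.21939·(Kᵢ + α·Naᵢ) = Kₒ + α·Naₒ → α = (0.21939·106.0 − 8.22) / (113.0 − 0.21939·21.6)
α = (23.26 − 8.22) / (113.0 − 4.739) = 15.04/108.3 = 0.1389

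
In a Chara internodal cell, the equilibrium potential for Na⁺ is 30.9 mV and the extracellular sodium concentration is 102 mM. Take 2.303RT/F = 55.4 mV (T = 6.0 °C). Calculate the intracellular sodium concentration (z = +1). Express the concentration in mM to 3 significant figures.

28.2 mM

Nernst: E = (55.4/1) · log₁₀([out]/[in]), so log₁₀([out]/[in]) = 30.9 × 1 / 55.4 = 0.5578.
[out]/[in] = 10^(0.5578) = 3.612.
[in] = 102 / 3.612 = 28.24 mM.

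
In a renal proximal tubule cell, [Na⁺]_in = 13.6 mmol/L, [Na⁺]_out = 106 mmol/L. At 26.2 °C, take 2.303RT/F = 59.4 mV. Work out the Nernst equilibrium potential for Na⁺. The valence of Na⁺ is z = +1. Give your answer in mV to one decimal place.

E = (59.4/z) · log₁₀([Na⁺]_out/[Na⁺]_in) with z = +1.
= (59.4/1) · log₁₀(106/13.6) = 59.40 · log₁₀(7.794)
= 59.40 · (0.8918) = 52.97 mV

53.0 mV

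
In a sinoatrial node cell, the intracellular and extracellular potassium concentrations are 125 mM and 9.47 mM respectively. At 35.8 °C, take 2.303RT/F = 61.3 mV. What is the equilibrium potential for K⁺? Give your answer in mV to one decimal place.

-68.7 mV

E = (61.3/z) · log₁₀([K⁺]_out/[K⁺]_in) with z = +1.
= (61.3/1) · log₁₀(9.47/125) = 61.30 · log₁₀(0.07576)
= 61.30 · (-1.1206) = -68.69 mV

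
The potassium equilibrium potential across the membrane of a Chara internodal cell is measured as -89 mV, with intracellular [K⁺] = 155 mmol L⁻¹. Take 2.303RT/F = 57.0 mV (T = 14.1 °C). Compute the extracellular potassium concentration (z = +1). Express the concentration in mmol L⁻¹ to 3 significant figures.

4.26 mmol L⁻¹

Nernst: E = (57.0/1) · log₁₀([out]/[in]), so log₁₀([out]/[in]) = -89.0 × 1 / 57.0 = -1.5614.
[out]/[in] = 10^(-1.5614) = 0.02745.
[out] = 0.02745 × 155 = 4.255 mmol L⁻¹.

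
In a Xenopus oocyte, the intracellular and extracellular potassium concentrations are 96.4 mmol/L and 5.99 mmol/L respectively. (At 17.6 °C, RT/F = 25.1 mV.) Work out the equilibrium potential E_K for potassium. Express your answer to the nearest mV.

-70 mV

E = (25.1/z) · ln([K⁺]_out/[K⁺]_in) with z = +1.
= (25.1/1) · ln(5.99/96.4) = 25.10 · ln(0.06214)
= 25.10 · (-2.7784) = -69.74 mV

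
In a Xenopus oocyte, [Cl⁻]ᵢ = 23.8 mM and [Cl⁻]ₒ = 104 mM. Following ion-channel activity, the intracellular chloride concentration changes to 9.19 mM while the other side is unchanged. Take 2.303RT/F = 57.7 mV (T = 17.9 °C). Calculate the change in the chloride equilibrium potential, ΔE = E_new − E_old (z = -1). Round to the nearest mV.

-24 mV

E_old = (57.7/-1)·log₁₀(104/23.8) = -36.95 mV
E_new = (57.7/-1)·log₁₀(104/9.19) = -60.80 mV
ΔE = -60.80 − (-36.95) = -23.85 mV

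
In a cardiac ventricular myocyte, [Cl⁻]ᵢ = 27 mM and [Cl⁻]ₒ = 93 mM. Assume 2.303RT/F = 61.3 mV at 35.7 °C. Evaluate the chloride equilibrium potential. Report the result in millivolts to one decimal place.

-32.9 mV

E = (61.3/z) · log₁₀([Cl⁻]_out/[Cl⁻]_in) with z = -1.
For an anion, dividing by z = -1 reverses the sign.
= (61.3/-1) · log₁₀(93/27) = -61.30 · log₁₀(3.444)
= -61.30 · (0.5371) = -32.93 mV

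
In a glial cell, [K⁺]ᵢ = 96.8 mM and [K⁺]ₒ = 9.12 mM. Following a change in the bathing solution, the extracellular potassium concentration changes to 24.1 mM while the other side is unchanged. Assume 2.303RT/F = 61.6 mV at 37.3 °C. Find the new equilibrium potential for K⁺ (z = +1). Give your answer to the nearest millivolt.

After the shift: [K⁺]_out = 24.1, [K⁺]_in = 96.8 mM.
E_new = (61.6/1)·log₁₀(24.1/96.8) = 61.60 · (-0.6039) = -37.20 mV

-37 mV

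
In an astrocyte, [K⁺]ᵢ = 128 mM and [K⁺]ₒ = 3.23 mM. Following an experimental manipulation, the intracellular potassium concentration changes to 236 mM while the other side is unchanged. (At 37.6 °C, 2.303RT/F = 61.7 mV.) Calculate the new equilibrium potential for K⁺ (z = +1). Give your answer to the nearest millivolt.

After the shift: [K⁺]_out = 3.23, [K⁺]_in = 236 mM.
E_new = (61.7/1)·log₁₀(3.23/236) = 61.70 · (-1.8637) = -114.99 mV

-115 mV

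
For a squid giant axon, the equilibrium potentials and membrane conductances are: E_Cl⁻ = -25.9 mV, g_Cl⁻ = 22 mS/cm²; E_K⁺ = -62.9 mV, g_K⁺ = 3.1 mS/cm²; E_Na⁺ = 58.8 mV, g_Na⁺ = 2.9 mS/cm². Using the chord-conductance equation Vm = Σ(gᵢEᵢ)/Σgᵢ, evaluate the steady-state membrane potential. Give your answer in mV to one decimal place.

-21.2 mV

Σ gᵢEᵢ = 22·(-25.9) + 3.1·(-62.9) + 2.9·(58.8) = -594.27
Σ gᵢ = 22 + 3.1 + 2.9 = 28
Vm = -594.27 / 28 = -21.22 mV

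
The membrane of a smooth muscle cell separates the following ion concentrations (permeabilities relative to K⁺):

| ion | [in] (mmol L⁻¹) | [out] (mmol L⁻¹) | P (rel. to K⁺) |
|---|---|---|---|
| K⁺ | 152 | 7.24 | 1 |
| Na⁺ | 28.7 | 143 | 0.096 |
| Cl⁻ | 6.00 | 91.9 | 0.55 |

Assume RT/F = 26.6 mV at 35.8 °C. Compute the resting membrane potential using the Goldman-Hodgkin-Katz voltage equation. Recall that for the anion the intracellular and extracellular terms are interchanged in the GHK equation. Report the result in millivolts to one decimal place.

-56.8 mV

Vm = 26.6 · ln[(Σ P·[cation]ₒ + Σ P·[anion]ᵢ) / (Σ P·[cation]ᵢ + Σ P·[anion]ₒ)]
Numerator = 1×7.24 + 0.096×143 + 0.55×6.00 = 24.27
Denominator = 1×152 + 0.096×28.7 + 0.55×91.9 = 205.3
Vm = 26.6 · ln(0.11821) = 26.6 × (-2.1353) = -56.80 mV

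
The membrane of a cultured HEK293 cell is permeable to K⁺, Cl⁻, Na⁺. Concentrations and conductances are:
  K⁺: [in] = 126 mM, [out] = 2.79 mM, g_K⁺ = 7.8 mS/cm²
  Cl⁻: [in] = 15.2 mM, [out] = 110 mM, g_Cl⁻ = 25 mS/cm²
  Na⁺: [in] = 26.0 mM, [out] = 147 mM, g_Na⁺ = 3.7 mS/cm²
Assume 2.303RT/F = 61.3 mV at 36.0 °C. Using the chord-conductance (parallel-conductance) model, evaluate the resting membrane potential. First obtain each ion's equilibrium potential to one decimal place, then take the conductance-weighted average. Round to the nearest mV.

E_K⁺ = (61.3/1)·log₁₀(2.79/126) = -101.4 mV
E_Cl⁻ = (61.3/-1)·log₁₀(110/15.2) = -52.7 mV
E_Na⁺ = (61.3/1)·log₁₀(147/26.0) = 46.1 mV
Vm = (Σ gᵢEᵢ)/(Σ gᵢ) = (7.8·-101.4 + 25·-52.7 + 3.7·46.1) / (7.8 + 25 + 3.7)
= -1937.85 / 36.5 = -53.09 mV

-53 mV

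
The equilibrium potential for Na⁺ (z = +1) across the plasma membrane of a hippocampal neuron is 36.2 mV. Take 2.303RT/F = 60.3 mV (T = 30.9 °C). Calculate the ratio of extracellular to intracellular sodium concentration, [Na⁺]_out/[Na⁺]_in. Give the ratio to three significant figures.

3.98

log₁₀([out]/[in]) = E·z/(60.3) = 36.2 × 1 / 60.3 = 0.6003
[out]/[in] = 10^(0.6003) = 3.984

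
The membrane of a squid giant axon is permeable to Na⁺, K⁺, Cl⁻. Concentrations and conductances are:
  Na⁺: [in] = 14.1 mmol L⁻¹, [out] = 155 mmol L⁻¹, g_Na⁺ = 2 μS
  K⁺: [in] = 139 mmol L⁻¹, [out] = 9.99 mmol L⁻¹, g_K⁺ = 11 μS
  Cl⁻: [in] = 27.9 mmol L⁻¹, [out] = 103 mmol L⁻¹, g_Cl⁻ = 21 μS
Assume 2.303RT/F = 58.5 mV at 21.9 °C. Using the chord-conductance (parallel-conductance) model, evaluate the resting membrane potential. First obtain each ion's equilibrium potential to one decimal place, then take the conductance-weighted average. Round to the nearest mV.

E_Na⁺ = (58.5/1)·log₁₀(155/14.1) = 60.9 mV
E_K⁺ = (58.5/1)·log₁₀(9.99/139) = -66.9 mV
E_Cl⁻ = (58.5/-1)·log₁₀(103/27.9) = -33.2 mV
Vm = (Σ gᵢEᵢ)/(Σ gᵢ) = (2·60.9 + 11·-66.9 + 21·-33.2) / (2 + 11 + 21)
= -1311.30 / 34 = -38.57 mV

-39 mV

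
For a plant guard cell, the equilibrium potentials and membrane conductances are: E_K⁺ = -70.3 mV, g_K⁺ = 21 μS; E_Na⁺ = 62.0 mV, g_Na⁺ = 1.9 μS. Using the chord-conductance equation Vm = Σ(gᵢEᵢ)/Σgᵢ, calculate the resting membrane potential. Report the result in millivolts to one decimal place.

-59.3 mV

Σ gᵢEᵢ = 21·(-70.3) + 1.9·(62.0) = -1358.50
Σ gᵢ = 21 + 1.9 = 22.9
Vm = -1358.50 / 22.9 = -59.32 mV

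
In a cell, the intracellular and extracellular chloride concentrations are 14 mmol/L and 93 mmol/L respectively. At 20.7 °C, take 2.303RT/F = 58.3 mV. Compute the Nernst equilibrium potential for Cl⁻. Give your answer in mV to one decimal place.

-47.9 mV

E = (58.3/z) · log₁₀([Cl⁻]_out/[Cl⁻]_in) with z = -1.
For an anion, dividing by z = -1 reverses the sign.
= (58.3/-1) · log₁₀(93/14) = -58.30 · log₁₀(6.643)
= -58.30 · (0.8224) = -47.94 mV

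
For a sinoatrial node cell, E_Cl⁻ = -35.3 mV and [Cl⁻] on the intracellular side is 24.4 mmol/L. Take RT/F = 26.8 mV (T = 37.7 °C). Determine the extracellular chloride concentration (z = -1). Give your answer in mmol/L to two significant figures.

Nernst: E = (26.8/-1) · ln([out]/[in]), so ln([out]/[in]) = -35.3 × -1 / 26.8 = 1.3172.
[out]/[in] = e^(1.3172) = 3.733.
[out] = 3.733 × 24.4 = 91.08 mmol/L.

91 mmol/L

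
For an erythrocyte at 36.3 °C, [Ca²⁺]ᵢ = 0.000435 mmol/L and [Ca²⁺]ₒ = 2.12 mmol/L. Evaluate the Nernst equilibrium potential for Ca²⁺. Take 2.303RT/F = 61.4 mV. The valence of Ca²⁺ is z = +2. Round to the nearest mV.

E = (61.4/z) · log₁₀([Ca²⁺]_out/[Ca²⁺]_in) with z = +2.
= (61.4/2) · log₁₀(2.12/0.000435) = 30.70 · log₁₀(4874)
= 30.70 · (3.6878) = 113.22 mV

113 mV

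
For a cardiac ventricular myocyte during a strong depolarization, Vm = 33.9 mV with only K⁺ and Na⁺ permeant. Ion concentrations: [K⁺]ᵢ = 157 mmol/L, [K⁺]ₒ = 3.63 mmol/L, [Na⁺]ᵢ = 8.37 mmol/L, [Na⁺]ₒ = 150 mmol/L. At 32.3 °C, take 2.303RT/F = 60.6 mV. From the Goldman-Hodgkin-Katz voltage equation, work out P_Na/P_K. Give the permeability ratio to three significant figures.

4.73

Let α = P_Na/P_K. GHK: Vm = 60.6·log₁₀[(Kₒ + α·Naₒ)/(Kᵢ + α·Naᵢ)].
10^(Vm/60.6) = 10^(33.9/60.6) = 3.6258
So 3.6258·(Kᵢ + α·Naᵢ) = Kₒ + α·Naₒ → α = (3.6258·157.0 − 3.63) / (150.0 − 3.6258·8.37)
α = (569.3 − 3.63) / (150.0 − 30.35) = 565.6/119.7 = 4.727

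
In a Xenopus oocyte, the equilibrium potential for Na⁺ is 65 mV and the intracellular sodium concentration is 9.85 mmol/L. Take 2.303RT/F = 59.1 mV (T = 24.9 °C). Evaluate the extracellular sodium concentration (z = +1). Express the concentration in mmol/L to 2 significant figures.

Nernst: E = (59.1/1) · log₁₀([out]/[in]), so log₁₀([out]/[in]) = 65.0 × 1 / 59.1 = 1.0998.
[out]/[in] = 10^(1.0998) = 12.58.
[out] = 12.58 × 9.85 = 124 mmol/L.

120 mmol/L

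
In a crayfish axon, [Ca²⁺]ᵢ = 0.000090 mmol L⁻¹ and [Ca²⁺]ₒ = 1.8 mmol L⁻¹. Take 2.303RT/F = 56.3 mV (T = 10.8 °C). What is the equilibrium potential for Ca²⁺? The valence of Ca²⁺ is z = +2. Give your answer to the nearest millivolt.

121 mV

E = (56.3/z) · log₁₀([Ca²⁺]_out/[Ca²⁺]_in) with z = +2.
= (56.3/2) · log₁₀(1.8/0.000090) = 28.15 · log₁₀(2e+04)
= 28.15 · (4.3010) = 121.07 mV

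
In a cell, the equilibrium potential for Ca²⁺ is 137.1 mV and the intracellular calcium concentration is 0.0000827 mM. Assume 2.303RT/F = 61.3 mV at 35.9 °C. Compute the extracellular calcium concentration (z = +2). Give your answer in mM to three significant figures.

Nernst: E = (61.3/2) · log₁₀([out]/[in]), so log₁₀([out]/[in]) = 137.1 × 2 / 61.3 = 4.4731.
[out]/[in] = 10^(4.4731) = 2.972e+04.
[out] = 2.972e+04 × 0.0000827 = 2.458 mM.

2.46 mM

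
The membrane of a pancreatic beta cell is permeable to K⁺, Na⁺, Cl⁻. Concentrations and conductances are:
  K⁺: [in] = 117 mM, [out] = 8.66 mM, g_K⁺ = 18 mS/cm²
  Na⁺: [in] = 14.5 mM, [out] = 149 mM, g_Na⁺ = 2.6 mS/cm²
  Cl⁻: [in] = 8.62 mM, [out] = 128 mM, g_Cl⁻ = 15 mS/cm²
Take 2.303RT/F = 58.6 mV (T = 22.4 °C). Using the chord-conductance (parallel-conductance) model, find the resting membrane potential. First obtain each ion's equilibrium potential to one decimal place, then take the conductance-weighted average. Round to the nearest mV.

-58 mV

E_K⁺ = (58.6/1)·log₁₀(8.66/117) = -66.3 mV
E_Na⁺ = (58.6/1)·log₁₀(149/14.5) = 59.3 mV
E_Cl⁻ = (58.6/-1)·log₁₀(128/8.62) = -68.7 mV
Vm = (Σ gᵢEᵢ)/(Σ gᵢ) = (18·-66.3 + 2.6·59.3 + 15·-68.7) / (18 + 2.6 + 15)
= -2069.72 / 35.6 = -58.14 mV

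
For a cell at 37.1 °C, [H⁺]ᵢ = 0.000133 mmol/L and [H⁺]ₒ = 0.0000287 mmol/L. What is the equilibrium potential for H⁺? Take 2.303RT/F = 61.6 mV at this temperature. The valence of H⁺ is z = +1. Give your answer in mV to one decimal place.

-41.0 mV

E = (61.6/z) · log₁₀([H⁺]_out/[H⁺]_in) with z = +1.
= (61.6/1) · log₁₀(0.0000287/0.000133) = 61.60 · log₁₀(0.2158)
= 61.60 · (-0.6660) = -41.02 mV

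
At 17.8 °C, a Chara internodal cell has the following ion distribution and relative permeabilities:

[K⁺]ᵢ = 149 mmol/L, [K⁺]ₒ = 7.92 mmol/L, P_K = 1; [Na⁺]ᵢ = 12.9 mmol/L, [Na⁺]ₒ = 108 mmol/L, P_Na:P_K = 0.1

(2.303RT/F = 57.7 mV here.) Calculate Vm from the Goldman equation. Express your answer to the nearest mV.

Vm = 57.7 · log₁₀[(Σ P·[cation]ₒ + Σ P·[anion]ᵢ) / (Σ P·[cation]ᵢ + Σ P·[anion]ₒ)]
Numerator = 1×7.92 + 0.1×108 = 18.72
Denominator = 1×149 + 0.1×12.9 = 150.3
Vm = 57.7 · log₁₀(0.12456) = 57.7 × (-0.9046) = -52.20 mV

-52 mV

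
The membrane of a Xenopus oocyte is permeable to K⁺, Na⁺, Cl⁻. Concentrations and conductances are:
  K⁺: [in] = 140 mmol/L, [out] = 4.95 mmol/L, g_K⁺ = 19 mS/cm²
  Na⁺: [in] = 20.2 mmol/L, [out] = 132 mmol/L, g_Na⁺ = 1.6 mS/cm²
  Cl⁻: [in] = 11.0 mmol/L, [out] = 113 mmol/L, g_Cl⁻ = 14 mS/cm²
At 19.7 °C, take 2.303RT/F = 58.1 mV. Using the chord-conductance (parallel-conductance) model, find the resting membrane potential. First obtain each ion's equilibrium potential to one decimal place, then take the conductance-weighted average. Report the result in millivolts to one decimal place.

E_K⁺ = (58.1/1)·log₁₀(4.95/140) = -84.3 mV
E_Na⁺ = (58.1/1)·log₁₀(132/20.2) = 47.4 mV
E_Cl⁻ = (58.1/-1)·log₁₀(113/11.0) = -58.8 mV
Vm = (Σ gᵢEᵢ)/(Σ gᵢ) = (19·-84.3 + 1.6·47.4 + 14·-58.8) / (19 + 1.6 + 14)
= -2349.06 / 34.6 = -67.89 mV

-67.9 mV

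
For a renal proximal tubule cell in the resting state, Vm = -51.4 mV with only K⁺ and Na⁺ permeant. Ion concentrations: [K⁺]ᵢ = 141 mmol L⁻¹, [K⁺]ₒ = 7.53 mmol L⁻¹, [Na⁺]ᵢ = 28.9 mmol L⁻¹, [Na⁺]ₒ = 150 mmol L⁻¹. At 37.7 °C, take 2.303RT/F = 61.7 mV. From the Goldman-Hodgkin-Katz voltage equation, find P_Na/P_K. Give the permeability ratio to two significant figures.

Let α = P_Na/P_K. GHK: Vm = 61.7·log₁₀[(Kₒ + α·Naₒ)/(Kᵢ + α·Naᵢ)].
10^(Vm/61.7) = 10^(-51.4/61.7) = 0.14687
So 0.14687·(Kᵢ + α·Naᵢ) = Kₒ + α·Naₒ → α = (0.14687·141.0 − 7.53) / (150.0 − 0.14687·28.9)
α = (20.71 − 7.53) / (150.0 − 4.245) = 13.18/145.8 = 0.09042

0.090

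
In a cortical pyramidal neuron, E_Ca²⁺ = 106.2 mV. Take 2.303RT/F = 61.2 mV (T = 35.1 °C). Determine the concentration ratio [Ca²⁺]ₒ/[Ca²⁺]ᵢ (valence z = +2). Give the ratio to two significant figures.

log₁₀([out]/[in]) = E·z/(61.2) = 106.2 × 2 / 61.2 = 3.4706
[out]/[in] = 10^(3.4706) = 2955

3000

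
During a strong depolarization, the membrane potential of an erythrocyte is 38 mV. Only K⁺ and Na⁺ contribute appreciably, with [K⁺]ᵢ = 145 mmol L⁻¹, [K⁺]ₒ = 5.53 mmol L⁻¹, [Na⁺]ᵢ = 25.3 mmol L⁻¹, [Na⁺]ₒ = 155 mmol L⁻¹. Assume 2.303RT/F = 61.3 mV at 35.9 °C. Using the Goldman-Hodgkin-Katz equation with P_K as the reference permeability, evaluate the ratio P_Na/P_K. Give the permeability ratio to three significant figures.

12.1

Let α = P_Na/P_K. GHK: Vm = 61.3·log₁₀[(Kₒ + α·Naₒ)/(Kᵢ + α·Naᵢ)].
10^(Vm/61.3) = 10^(38.0/61.3) = 4.1678
So 4.1678·(Kᵢ + α·Naᵢ) = Kₒ + α·Naₒ → α = (4.1678·145.0 − 5.53) / (155.0 − 4.1678·25.3)
α = (604.3 − 5.53) / (155.0 − 105.4) = 598.8/49.56 = 12.08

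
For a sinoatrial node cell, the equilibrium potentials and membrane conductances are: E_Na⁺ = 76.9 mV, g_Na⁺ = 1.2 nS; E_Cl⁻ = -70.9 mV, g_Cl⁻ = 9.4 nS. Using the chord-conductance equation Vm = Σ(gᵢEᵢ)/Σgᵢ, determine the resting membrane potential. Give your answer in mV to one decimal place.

-54.2 mV

Σ gᵢEᵢ = 1.2·(76.9) + 9.4·(-70.9) = -574.18
Σ gᵢ = 1.2 + 9.4 = 10.6
Vm = -574.18 / 10.6 = -54.17 mV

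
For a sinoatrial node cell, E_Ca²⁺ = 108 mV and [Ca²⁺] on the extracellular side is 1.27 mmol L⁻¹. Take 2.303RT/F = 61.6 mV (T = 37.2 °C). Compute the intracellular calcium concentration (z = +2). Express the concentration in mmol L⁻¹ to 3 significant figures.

Nernst: E = (61.6/2) · log₁₀([out]/[in]), so log₁₀([out]/[in]) = 108.0 × 2 / 61.6 = 3.5065.
[out]/[in] = 10^(3.5065) = 3210.
[in] = 1.27 / 3210 = 0.0003956 mmol L⁻¹.

0.000396 mmol L⁻¹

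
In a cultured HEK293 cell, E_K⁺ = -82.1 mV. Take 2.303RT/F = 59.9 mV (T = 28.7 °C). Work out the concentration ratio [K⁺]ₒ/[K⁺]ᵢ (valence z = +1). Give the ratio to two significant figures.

log₁₀([out]/[in]) = E·z/(59.9) = -82.1 × 1 / 59.9 = -1.3706
[out]/[in] = 10^(-1.3706) = 0.0426

0.043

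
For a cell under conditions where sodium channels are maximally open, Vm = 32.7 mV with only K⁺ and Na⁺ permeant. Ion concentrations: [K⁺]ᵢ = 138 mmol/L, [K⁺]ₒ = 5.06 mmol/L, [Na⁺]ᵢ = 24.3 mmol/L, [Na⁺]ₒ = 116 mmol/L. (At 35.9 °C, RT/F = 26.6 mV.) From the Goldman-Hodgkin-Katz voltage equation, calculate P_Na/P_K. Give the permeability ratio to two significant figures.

14

Let α = P_Na/P_K. GHK: Vm = 26.6·ln[(Kₒ + α·Naₒ)/(Kᵢ + α·Naᵢ)].
e^(Vm/26.6) = e^(32.7/26.6) = 3.4189
So 3.4189·(Kᵢ + α·Naᵢ) = Kₒ + α·Naₒ → α = (3.4189·138.0 − 5.06) / (116.0 − 3.4189·24.3)
α = (471.8 − 5.06) / (116.0 − 83.08) = 466.8/32.92 = 14.18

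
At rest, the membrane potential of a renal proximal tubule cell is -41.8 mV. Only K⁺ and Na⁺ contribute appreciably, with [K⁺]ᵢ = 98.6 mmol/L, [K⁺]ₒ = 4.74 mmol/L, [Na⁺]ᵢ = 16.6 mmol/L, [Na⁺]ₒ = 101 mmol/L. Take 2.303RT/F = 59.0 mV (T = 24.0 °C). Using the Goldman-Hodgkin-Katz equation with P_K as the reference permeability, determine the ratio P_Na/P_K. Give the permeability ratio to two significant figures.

0.15

Let α = P_Na/P_K. GHK: Vm = 59.0·log₁₀[(Kₒ + α·Naₒ)/(Kᵢ + α·Naᵢ)].
10^(Vm/59.0) = 10^(-41.8/59.0) = 0.19567
So 0.19567·(Kᵢ + α·Naᵢ) = Kₒ + α·Naₒ → α = (0.19567·98.6 − 4.74) / (101.0 − 0.19567·16.6)
α = (19.29 − 4.74) / (101.0 − 3.248) = 14.55/97.75 = 0.1489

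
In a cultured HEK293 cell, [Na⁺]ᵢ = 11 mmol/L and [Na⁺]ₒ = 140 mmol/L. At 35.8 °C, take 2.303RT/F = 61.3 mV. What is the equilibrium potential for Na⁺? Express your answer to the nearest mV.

68 mV

E = (61.3/z) · log₁₀([Na⁺]_out/[Na⁺]_in) with z = +1.
= (61.3/1) · log₁₀(140/11) = 61.30 · log₁₀(12.73)
= 61.30 · (1.1047) = 67.72 mV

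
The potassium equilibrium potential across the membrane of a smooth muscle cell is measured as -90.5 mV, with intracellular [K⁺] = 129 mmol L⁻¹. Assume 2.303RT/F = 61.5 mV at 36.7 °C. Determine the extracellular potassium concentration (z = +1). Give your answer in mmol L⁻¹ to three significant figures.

Nernst: E = (61.5/1) · log₁₀([out]/[in]), so log₁₀([out]/[in]) = -90.5 × 1 / 61.5 = -1.4715.
[out]/[in] = 10^(-1.4715) = 0.03376.
[out] = 0.03376 × 129 = 4.356 mmol L⁻¹.

4.36 mmol L⁻¹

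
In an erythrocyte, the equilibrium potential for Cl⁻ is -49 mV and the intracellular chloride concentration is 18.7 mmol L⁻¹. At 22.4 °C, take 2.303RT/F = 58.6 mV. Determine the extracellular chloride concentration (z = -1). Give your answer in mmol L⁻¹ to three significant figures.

128 mmol L⁻¹

Nernst: E = (58.6/-1) · log₁₀([out]/[in]), so log₁₀([out]/[in]) = -49.0 × -1 / 58.6 = 0.8362.
[out]/[in] = 10^(0.8362) = 6.858.
[out] = 6.858 × 18.7 = 128.2 mmol L⁻¹.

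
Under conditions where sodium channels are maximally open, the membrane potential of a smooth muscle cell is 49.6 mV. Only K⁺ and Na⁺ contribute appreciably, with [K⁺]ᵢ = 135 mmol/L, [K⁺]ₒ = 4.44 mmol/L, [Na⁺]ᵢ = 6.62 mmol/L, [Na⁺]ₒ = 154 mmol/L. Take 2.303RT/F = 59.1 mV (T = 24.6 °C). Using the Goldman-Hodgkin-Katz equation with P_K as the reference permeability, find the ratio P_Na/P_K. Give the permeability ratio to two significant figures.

Let α = P_Na/P_K. GHK: Vm = 59.1·log₁₀[(Kₒ + α·Naₒ)/(Kᵢ + α·Naᵢ)].
10^(Vm/59.1) = 10^(49.6/59.1) = 6.9065
So 6.9065·(Kᵢ + α·Naᵢ) = Kₒ + α·Naₒ → α = (6.9065·135.0 − 4.44) / (154.0 − 6.9065·6.62)
α = (932.4 − 4.44) / (154.0 − 45.72) = 927.9/108.3 = 8.57

8.6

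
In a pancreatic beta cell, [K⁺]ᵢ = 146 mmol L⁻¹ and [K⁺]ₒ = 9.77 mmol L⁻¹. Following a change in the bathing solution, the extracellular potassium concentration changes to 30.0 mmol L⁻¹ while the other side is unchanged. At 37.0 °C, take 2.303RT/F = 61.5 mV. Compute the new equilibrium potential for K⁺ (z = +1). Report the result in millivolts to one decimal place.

After the shift: [K⁺]_out = 30.0, [K⁺]_in = 146 mmol L⁻¹.
E_new = (61.5/1)·log₁₀(30.0/146) = 61.50 · (-0.6872) = -42.26 mV

-42.3 mV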